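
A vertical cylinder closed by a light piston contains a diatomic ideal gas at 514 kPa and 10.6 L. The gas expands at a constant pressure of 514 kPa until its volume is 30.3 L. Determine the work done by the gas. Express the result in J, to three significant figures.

W ≈ 10100 J

Isobaric: W = P ΔV.
W = (514 kPa)(30.3 − 10.6 L) = (514)(19.7) = 10126 J.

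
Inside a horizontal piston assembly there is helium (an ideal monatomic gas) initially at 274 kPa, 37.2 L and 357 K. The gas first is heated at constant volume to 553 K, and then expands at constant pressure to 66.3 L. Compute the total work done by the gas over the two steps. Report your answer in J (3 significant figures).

W_total ≈ 12400 J

Step 1 (isochoric): W = 0 (constant volume).
After step 1: P = 424.4 kPa (V unchanged).
Step 2 (isobaric): W = PΔV = (424.4 kPa)(66.3 − 37.2 L) = 12351 J.
W_total = 0 + 12351 = 12351 J.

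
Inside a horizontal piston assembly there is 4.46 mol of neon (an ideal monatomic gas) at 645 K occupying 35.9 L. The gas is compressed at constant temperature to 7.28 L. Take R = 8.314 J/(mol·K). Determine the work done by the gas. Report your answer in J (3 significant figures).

W ≈ -38200 J

Isothermal: W = nRT ln(V₂/V₁).
W = (4.46)(8.314)(645) × ln(7.28/35.9)
  = 23917 × -1.596
W_by_gas = -38162 J.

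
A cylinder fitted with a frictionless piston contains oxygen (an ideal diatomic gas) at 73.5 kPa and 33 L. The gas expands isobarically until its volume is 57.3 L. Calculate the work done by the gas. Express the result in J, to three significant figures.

Isobaric: W = P ΔV.
W = (73.5 kPa)(57.3 − 33 L) = (73.5)(24.3) = 1786 J.

W ≈ 1790 J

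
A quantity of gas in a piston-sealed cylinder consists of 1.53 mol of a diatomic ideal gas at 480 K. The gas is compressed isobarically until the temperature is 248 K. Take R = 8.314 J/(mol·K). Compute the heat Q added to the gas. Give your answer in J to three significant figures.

Q ≈ -10300 J

Isobaric: W = nRΔT = (1.53)(8.314)(-232) = -2951 J.
ΔU = nCᵥΔT with Cᵥ = 5R/2: ΔU = (1.53)(20.79)(-232) = -7378 J.
Q = ΔU + W = -7378 − 2951 = -10329 J.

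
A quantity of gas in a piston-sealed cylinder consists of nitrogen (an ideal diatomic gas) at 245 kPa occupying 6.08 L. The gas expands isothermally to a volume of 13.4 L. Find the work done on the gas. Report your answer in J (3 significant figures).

W ≈ -1180 J

Isothermal: W = nRT ln(V₂/V₁) = P₁V₁ ln(V₂/V₁).
P₁V₁ = (245 kPa)(6.08 L) = 1490 J.
W = 1490 × ln(13.4/6.08) = 1490 × 0.7903
W_by_gas = 1177 J; work on gas = −W_by = -1177 J.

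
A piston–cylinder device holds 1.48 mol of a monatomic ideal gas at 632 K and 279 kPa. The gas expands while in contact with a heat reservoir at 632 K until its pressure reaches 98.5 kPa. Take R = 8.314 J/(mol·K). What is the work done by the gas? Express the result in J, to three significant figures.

Isothermal process: W = nRT ln(V₂/V₁) = nRT ln(P₁/P₂).
W = (1.48)(8.314)(632) × ln(279/98.5)
  = 7777 × ln(2.832) = 7777 × 1.041
W_by_gas = 8097 J.

W ≈ 8100 J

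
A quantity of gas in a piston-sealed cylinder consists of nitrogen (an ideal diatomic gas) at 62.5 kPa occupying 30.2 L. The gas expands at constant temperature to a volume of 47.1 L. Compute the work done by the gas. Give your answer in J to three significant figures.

W ≈ 839 J

Isothermal: W = nRT ln(V₂/V₁) = P₁V₁ ln(V₂/V₁).
P₁V₁ = (62.5 kPa)(30.2 L) = 1888 J.
W = 1888 × ln(47.1/30.2) = 1888 × 0.4444
W_by_gas = 838.9 J.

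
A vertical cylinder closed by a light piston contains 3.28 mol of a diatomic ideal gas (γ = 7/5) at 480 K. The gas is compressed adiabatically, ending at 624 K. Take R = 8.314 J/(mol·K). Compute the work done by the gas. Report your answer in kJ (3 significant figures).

W ≈ -9.82 kJ

Adiabatic ⇒ Q = 0, so W_by = −ΔU = nCᵥ(T₁ − T₂).
Cᵥ = 5R/2 = 20.79 J/(mol·K).
W = (3.28)(20.79)(480 − 624) = -9817 J.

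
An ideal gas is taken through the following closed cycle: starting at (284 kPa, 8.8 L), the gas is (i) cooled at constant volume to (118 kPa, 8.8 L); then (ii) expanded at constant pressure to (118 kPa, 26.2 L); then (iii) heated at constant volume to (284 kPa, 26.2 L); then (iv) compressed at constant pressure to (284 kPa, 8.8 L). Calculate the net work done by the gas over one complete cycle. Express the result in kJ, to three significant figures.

W_net ≈ -2.89 kJ

Constant-volume legs do no work.
W(ii) = (118)(26.2 − 8.8) = 2053 J; W(iv) = (284)(8.8 − 26.2) = -4942 J.
W_net = 2053 − 4942 = -2888 J (the counter-clockwise enclosed area).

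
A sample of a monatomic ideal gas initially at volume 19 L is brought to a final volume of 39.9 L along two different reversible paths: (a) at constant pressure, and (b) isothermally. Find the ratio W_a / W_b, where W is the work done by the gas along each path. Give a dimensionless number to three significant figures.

W_a / W_b ≈ 1.48

Path (a) isobaric: W = P₁(V₂ − V₁) → W_a/(P₁V₁) = 1.1.
Path (b) isothermal: W = P₁V₁ ln(V₂/V₁) → W_b/(P₁V₁) = 0.7419.
W_a / W_b = 1.1 / 0.7419 = 1.483.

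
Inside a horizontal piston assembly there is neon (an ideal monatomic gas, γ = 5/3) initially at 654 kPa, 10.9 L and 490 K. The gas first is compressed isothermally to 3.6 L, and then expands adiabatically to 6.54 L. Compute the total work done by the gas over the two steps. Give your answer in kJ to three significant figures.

Step 1 (isothermal): W = P₁V₁ ln(V₂/V₁) = (7129) ln(3.6/10.9) = -7897 J.
After step 1: P = 1980 kPa, V = 3.6 L, T = 490 K.
Step 2 (adiabatic): W = (P₁V₁ − P₂V₂)/(γ−1) = (7129 − 4788)/0.667 = 3511 J.
W_total = -7897 + 3511 = -4386 J.

W_total ≈ -4.39 kJ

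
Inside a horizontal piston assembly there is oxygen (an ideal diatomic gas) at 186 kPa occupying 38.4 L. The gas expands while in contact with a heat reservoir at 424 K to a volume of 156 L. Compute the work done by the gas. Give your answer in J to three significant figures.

W ≈ 10000 J

Isothermal: W = nRT ln(V₂/V₁) = P₁V₁ ln(V₂/V₁).
P₁V₁ = (186 kPa)(38.4 L) = 7142 J.
W = 7142 × ln(156/38.4) = 7142 × 1.402
W_by_gas = 10012 J.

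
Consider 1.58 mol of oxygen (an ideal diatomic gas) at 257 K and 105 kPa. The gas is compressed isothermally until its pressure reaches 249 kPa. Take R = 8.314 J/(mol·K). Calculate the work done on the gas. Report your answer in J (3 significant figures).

W ≈ 2920 J

Isothermal process: W = nRT ln(V₂/V₁) = nRT ln(P₁/P₂).
W = (1.58)(8.314)(257) × ln(105/249)
  = 3376 × ln(0.4217) = 3376 × -0.8635
W_by_gas = -2915 J; work on gas = −W_by = 2915 J.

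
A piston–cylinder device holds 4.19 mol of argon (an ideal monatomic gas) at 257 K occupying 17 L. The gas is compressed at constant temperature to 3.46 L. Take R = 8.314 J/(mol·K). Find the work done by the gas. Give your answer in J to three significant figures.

Isothermal: W = nRT ln(V₂/V₁).
W = (4.19)(8.314)(257) × ln(3.46/17)
  = 8953 × -1.592
W_by_gas = -14252 J.

W ≈ -14300 J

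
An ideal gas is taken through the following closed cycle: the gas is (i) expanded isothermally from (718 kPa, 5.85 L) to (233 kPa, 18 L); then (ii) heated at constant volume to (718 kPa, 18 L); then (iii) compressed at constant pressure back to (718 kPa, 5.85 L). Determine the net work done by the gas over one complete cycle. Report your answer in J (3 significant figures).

Leg (i): W = PᵢVᵢ ln(V_f/Vᵢ) = (4200) ln(18/5.85) = 4721 J.
Leg (ii): W = 0.
Leg (iii): W = PΔV = (718)(5.85 − 18) = -8724 J.
W_net = 4721 − 8724 = -4003 J.

W_net ≈ -4000 J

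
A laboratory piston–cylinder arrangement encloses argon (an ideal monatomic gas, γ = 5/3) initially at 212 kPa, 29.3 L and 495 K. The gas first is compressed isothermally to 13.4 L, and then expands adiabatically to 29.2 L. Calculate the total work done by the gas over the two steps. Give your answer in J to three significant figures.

W_total ≈ -1090 J

Step 1 (isothermal): W = P₁V₁ ln(V₂/V₁) = (6212) ln(13.4/29.3) = -4860 J.
After step 1: P = 463.6 kPa, V = 13.4 L, T = 495 K.
Step 2 (adiabatic): W = (P₁V₁ − P₂V₂)/(γ−1) = (6212 − 3696)/0.667 = 3774 J.
W_total = -4860 + 3774 = -1086 J.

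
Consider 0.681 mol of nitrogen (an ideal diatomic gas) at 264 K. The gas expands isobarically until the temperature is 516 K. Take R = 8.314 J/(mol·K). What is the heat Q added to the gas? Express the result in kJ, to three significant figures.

Q ≈ 4.99 kJ

Isobaric: W = nRΔT = (0.681)(8.314)(252) = 1427 J.
ΔU = nCᵥΔT with Cᵥ = 5R/2: ΔU = (0.681)(20.79)(252) = 3567 J.
Q = ΔU + W = 3567 + 1427 = 4994 J.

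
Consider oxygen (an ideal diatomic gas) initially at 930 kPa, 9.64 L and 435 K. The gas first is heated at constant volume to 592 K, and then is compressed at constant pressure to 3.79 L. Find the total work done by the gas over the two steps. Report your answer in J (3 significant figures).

W_total ≈ -7400 J

Step 1 (isochoric): W = 0 (constant volume).
After step 1: P = 1266 kPa (V unchanged).
Step 2 (isobaric): W = PΔV = (1266 kPa)(3.79 − 9.64 L) = -7404 J.
W_total = 0 − 7404 = -7404 J.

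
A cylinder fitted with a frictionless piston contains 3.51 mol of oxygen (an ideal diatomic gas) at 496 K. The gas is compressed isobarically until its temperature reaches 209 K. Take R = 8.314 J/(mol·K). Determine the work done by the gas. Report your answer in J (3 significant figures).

Isobaric: W = P ΔV = nR ΔT.
W = (3.51)(8.314)(209 − 496) = -8375 J.

W ≈ -8380 J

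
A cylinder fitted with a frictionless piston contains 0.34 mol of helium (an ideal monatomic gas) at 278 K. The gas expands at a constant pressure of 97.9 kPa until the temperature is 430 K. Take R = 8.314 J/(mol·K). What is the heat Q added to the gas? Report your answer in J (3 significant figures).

Q ≈ 1070 J

Isobaric: W = nRΔT = (0.34)(8.314)(152) = 429.7 J.
ΔU = nCᵥΔT with Cᵥ = 3R/2: ΔU = (0.34)(12.47)(152) = 644.5 J.
Q = ΔU + W = 644.5 + 429.7 = 1074 J.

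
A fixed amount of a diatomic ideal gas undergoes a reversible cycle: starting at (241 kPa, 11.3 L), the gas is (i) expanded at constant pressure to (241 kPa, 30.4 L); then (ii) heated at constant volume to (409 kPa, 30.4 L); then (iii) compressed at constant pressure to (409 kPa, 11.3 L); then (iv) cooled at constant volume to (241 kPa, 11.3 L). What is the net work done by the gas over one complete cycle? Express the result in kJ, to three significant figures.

W_net ≈ -3.21 kJ

Constant-volume legs do no work.
W(i) = (241)(30.4 − 11.3) = 4603 J; W(iii) = (409)(11.3 − 30.4) = -7812 J.
W_net = 4603 − 7812 = -3209 J (the counter-clockwise enclosed area).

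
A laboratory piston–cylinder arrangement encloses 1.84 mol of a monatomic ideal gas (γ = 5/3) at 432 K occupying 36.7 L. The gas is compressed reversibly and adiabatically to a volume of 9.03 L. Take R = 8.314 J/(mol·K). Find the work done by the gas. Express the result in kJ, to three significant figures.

Adiabatic: TV^(γ−1) = const with γ = 5/3.
T₂ = T₁ (V₁/V₂)^(γ−1) = 432 × (36.7/9.03)^0.667 = 432 × 2.547 = 1100 K.
W_by = nCᵥ(T₁ − T₂) = (1.84)(12.47)(432 − 1100) = -15333 J.

W ≈ -15.3 kJ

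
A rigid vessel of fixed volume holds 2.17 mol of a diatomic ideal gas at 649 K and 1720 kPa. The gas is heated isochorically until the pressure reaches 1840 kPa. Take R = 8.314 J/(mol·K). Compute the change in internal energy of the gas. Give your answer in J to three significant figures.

Constant volume ⇒ W = 0, so Q = ΔU = nCᵥΔT with Cᵥ = 5R/2 = 20.79 J/(mol·K).
At constant V, T₂/T₁ = P₂/P₁ ⇒ ΔT = T₁(P₂/P₁ − 1) = 649·(1840/1720 − 1) = 45.28 K.
ΔU = (2.17)(20.79)(45.28) = 2042 J.

ΔU ≈ 2040 J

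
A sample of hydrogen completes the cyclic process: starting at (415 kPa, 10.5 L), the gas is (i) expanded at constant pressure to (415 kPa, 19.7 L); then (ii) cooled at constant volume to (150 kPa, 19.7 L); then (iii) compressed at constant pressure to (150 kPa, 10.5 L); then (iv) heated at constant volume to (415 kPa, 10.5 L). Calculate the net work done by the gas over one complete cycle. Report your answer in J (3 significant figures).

Constant-volume legs do no work.
W(i) = (415)(19.7 − 10.5) = 3818 J; W(iii) = (150)(10.5 − 19.7) = -1380 J.
W_net = 3818 − 1380 = 2438 J (the clockwise enclosed area).

W_net ≈ 2440 J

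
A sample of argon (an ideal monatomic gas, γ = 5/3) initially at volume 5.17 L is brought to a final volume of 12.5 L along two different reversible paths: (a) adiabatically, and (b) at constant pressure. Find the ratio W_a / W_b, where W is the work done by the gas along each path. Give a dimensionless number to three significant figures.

W_a / W_b ≈ 0.471

Path (a) adiabatic: W = P₁V₁(1 − (V₁/V₂)^(γ−1))/(γ−1) → W_a/(P₁V₁) = 0.6673.
Path (b) isobaric: W = P₁(V₂ − V₁) → W_b/(P₁V₁) = 1.418.
W_a / W_b = 0.6673 / 1.418 = 0.4707.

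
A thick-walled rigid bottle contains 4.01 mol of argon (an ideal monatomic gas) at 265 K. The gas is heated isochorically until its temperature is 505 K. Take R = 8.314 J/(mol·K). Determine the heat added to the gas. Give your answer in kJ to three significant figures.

Q ≈ 12.0 kJ

Constant volume ⇒ W = 0, so Q = ΔU = nCᵥΔT with Cᵥ = 3R/2 = 12.47 J/(mol·K).
ΔU = (4.01)(12.47)(505 − 265) = 12002 J.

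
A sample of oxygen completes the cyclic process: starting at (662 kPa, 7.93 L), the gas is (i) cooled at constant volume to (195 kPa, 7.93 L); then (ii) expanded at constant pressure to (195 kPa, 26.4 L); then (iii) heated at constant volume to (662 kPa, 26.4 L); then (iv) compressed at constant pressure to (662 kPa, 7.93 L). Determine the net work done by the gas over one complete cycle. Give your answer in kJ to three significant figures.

W_net ≈ -8.63 kJ

Constant-volume legs do no work.
W(ii) = (195)(26.4 − 7.93) = 3602 J; W(iv) = (662)(7.93 − 26.4) = -12227 J.
W_net = 3602 − 12227 = -8625 J (the counter-clockwise enclosed area).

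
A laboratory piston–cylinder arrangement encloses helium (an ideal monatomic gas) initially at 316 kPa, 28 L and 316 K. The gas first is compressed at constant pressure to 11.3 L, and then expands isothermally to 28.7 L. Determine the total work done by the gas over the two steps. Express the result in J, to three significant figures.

W_total ≈ -1950 J

Step 1 (isobaric): W = PΔV = (316 kPa)(11.3 − 28 L) = -5277 J.
After step 1: P = 316 kPa, V = 11.3 L, T = 127.5 K.
Step 2 (isothermal): W = P₁V₁ ln(V₂/V₁) = (3571) ln(28.7/11.3) = 3328 J.
W_total = -5277 + 3328 = -1949 J.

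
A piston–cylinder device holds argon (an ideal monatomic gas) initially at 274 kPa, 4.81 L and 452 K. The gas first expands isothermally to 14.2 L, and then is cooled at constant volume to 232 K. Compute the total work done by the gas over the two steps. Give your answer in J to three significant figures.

W_total ≈ 1430 J

Step 1 (isothermal): W = P₁V₁ ln(V₂/V₁) = (1318) ln(14.2/4.81) = 1427 J.
Step 2 (isochoric): W = 0 (constant volume).
W_total = 1427 + 0 = 1427 J.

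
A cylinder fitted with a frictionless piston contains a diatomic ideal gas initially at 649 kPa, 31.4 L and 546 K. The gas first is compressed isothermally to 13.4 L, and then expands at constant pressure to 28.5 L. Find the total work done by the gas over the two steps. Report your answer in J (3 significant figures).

Step 1 (isothermal): W = P₁V₁ ln(V₂/V₁) = (20379) ln(13.4/31.4) = -17353 J.
After step 1: P = 1521 kPa, V = 13.4 L, T = 546 K.
Step 2 (isobaric): W = PΔV = (1521 kPa)(28.5 − 13.4 L) = 22964 J.
W_total = -17353 + 22964 = 5610 J.

W_total ≈ 5610 J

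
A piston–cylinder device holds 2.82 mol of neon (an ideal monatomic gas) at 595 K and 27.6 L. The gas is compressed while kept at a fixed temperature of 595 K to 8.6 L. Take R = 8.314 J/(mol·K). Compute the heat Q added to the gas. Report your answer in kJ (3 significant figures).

Q ≈ -16.3 kJ

Isothermal ⇒ ΔU = 0, so Q = W = nRT ln(V₂/V₁).
Q = (2.82)(8.314)(595) ln(8.6/27.6) = 13950 × -1.166 = -16267 J.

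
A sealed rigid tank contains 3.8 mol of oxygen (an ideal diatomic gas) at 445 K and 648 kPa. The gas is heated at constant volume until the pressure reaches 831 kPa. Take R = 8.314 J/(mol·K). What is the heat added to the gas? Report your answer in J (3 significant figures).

Q ≈ 9930 J

Constant volume ⇒ W = 0, so Q = ΔU = nCᵥΔT with Cᵥ = 5R/2 = 20.79 J/(mol·K).
At constant V, T₂/T₁ = P₂/P₁ ⇒ ΔT = T₁(P₂/P₁ − 1) = 445·(831/648 − 1) = 125.7 K.
ΔU = (3.8)(20.79)(125.7) = 9926 J.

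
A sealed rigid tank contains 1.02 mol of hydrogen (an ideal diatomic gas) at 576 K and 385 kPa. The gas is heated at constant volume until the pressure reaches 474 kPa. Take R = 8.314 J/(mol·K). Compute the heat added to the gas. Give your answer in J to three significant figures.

Q ≈ 2820 J

Constant volume ⇒ W = 0, so Q = ΔU = nCᵥΔT with Cᵥ = 5R/2 = 20.79 J/(mol·K).
At constant V, T₂/T₁ = P₂/P₁ ⇒ ΔT = T₁(P₂/P₁ − 1) = 576·(474/385 − 1) = 133.2 K.
ΔU = (1.02)(20.79)(133.2) = 2823 J.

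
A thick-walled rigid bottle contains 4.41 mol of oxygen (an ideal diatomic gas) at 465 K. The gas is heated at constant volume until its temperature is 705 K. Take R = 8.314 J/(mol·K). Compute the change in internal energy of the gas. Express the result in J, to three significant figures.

Constant volume ⇒ W = 0, so Q = ΔU = nCᵥΔT with Cᵥ = 5R/2 = 20.79 J/(mol·K).
ΔU = (4.41)(20.79)(705 − 465) = 21999 J.

ΔU ≈ 22000 J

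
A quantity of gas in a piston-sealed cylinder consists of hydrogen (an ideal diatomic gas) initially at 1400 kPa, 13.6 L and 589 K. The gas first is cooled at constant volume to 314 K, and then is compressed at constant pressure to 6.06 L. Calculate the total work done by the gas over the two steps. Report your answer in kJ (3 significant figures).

W_total ≈ -5.63 kJ

Step 1 (isochoric): W = 0 (constant volume).
After step 1: P = 746.3 kPa (V unchanged).
Step 2 (isobaric): W = PΔV = (746.3 kPa)(6.06 − 13.6 L) = -5627 J.
W_total = 0 − 5627 = -5627 J.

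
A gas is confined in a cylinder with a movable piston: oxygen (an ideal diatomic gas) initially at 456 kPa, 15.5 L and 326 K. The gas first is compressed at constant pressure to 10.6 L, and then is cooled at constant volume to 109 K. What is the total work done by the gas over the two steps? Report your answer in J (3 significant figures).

Step 1 (isobaric): W = PΔV = (456 kPa)(10.6 − 15.5 L) = -2234 J.
Step 2 (isochoric): W = 0 (constant volume).
W_total = -2234 + 0 = -2234 J.

W_total ≈ -2230 J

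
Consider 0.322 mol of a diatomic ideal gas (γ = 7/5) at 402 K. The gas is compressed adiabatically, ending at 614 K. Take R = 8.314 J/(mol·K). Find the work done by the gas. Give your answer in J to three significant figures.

W ≈ -1420 J

Adiabatic ⇒ Q = 0, so W_by = −ΔU = nCᵥ(T₁ − T₂).
Cᵥ = 5R/2 = 20.79 J/(mol·K).
W = (0.322)(20.79)(402 − 614) = -1419 J.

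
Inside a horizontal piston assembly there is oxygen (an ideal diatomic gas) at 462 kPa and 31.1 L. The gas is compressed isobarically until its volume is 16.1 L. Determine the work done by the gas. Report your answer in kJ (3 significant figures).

W ≈ -6.93 kJ

Isobaric: W = P ΔV.
W = (462 kPa)(16.1 − 31.1 L) = (462)(-15) = -6930 J.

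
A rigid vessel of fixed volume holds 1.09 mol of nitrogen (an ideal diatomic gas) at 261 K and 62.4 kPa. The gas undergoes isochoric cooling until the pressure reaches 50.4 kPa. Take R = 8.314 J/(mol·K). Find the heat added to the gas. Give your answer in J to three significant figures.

Q ≈ -1140 J

Constant volume ⇒ W = 0, so Q = ΔU = nCᵥΔT with Cᵥ = 5R/2 = 20.79 J/(mol·K).
At constant V, T₂/T₁ = P₂/P₁ ⇒ ΔT = T₁(P₂/P₁ − 1) = 261·(50.4/62.4 − 1) = -50.19 K.
ΔU = (1.09)(20.79)(-50.19) = -1137 J.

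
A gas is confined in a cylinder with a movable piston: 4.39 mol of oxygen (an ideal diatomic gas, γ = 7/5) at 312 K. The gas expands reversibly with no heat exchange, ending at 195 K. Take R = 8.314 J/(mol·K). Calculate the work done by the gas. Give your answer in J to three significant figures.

Adiabatic ⇒ Q = 0, so W_by = −ΔU = nCᵥ(T₁ − T₂).
Cᵥ = 5R/2 = 20.79 J/(mol·K).
W = (4.39)(20.79)(312 − 195) = 10676 J.

W ≈ 10700 J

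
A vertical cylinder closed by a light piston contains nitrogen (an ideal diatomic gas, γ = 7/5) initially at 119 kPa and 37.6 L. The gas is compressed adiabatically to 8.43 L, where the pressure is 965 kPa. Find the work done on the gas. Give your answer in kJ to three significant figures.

W ≈ 9.15 kJ

Adiabatic: W = (P₁V₁ − P₂V₂)/(γ − 1) with γ = 7/5.
P₁V₁ = 4474 J, P₂V₂ = 8135 J.
W = (4474 − 8135) / 0.4 = -9151 J.
Work on gas = −W_by = 9151 J.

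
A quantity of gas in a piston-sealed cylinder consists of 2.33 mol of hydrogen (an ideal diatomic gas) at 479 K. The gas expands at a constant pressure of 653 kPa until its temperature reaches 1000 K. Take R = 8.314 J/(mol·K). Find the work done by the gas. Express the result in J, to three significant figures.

Isobaric: W = P ΔV = nR ΔT.
W = (2.33)(8.314)(1000 − 479) = 10093 J.

W ≈ 10100 J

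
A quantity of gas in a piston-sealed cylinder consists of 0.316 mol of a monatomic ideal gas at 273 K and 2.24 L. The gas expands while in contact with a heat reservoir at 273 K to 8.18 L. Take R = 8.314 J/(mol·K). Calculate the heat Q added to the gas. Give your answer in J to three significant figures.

Isothermal ⇒ ΔU = 0, so Q = W = nRT ln(V₂/V₁).
Q = (0.316)(8.314)(273) ln(8.18/2.24) = 717.2 × 1.295 = 929 J.

Q ≈ 929 J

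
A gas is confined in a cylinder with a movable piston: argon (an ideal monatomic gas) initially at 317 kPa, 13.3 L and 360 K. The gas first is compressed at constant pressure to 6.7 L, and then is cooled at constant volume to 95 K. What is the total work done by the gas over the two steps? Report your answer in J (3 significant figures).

Step 1 (isobaric): W = PΔV = (317 kPa)(6.7 − 13.3 L) = -2092 J.
Step 2 (isochoric): W = 0 (constant volume).
W_total = -2092 + 0 = -2092 J.

W_total ≈ -2090 J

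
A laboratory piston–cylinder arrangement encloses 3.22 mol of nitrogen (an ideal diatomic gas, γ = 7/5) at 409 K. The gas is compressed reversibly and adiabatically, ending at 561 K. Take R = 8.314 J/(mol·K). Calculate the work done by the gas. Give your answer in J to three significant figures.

Adiabatic ⇒ Q = 0, so W_by = −ΔU = nCᵥ(T₁ − T₂).
Cᵥ = 5R/2 = 20.79 J/(mol·K).
W = (3.22)(20.79)(409 − 561) = -10173 J.

W ≈ -10200 J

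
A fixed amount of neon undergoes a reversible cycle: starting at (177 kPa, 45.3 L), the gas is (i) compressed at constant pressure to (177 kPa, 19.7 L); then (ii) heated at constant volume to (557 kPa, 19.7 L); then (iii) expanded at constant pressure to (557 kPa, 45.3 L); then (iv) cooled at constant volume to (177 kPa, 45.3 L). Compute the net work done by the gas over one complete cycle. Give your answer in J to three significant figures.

Constant-volume legs do no work.
W(i) = (177)(19.7 − 45.3) = -4531 J; W(iii) = (557)(45.3 − 19.7) = 14259 J.
W_net = -4531 + 14259 = 9728 J (the clockwise enclosed area).

W_net ≈ 9730 J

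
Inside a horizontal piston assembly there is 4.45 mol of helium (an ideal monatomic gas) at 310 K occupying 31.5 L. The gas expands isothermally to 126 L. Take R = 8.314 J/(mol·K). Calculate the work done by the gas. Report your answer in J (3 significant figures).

W ≈ 15900 J

Isothermal: W = nRT ln(V₂/V₁).
W = (4.45)(8.314)(310) × ln(126/31.5)
  = 11469 × 1.386
W_by_gas = 15900 J.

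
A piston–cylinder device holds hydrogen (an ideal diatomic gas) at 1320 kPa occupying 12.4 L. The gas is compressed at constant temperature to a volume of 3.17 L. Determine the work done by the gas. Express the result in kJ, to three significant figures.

Isothermal: W = nRT ln(V₂/V₁) = P₁V₁ ln(V₂/V₁).
P₁V₁ = (1320 kPa)(12.4 L) = 16368 J.
W = 16368 × ln(3.17/12.4) = 16368 × -1.364
W_by_gas = -22325 J.

W ≈ -22.3 kJ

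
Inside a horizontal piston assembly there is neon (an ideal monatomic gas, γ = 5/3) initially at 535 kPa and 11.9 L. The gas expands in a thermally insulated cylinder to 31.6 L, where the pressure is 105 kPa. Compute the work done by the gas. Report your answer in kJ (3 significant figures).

W ≈ 4.57 kJ

Adiabatic: W = (P₁V₁ − P₂V₂)/(γ − 1) with γ = 5/3.
P₁V₁ = 6366 J, P₂V₂ = 3318 J.
W = (6366 − 3318) / 0.6667 = 4573 J.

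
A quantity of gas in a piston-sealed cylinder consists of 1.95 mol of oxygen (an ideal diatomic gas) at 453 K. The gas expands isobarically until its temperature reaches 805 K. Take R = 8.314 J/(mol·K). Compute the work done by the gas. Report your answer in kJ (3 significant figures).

Isobaric: W = P ΔV = nR ΔT.
W = (1.95)(8.314)(805 − 453) = 5707 J.

W ≈ 5.71 kJ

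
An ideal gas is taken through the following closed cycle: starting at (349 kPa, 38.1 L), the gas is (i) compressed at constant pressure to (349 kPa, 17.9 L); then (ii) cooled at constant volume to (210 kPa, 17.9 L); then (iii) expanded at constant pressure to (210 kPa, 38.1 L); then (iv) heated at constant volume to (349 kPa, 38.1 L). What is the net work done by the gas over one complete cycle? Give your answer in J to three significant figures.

Constant-volume legs do no work.
W(i) = (349)(17.9 − 38.1) = -7050 J; W(iii) = (210)(38.1 − 17.9) = 4242 J.
W_net = -7050 + 4242 = -2808 J (the counter-clockwise enclosed area).

W_net ≈ -2810 J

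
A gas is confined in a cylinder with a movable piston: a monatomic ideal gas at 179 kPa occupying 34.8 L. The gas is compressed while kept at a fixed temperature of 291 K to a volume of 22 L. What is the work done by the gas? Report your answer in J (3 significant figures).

Isothermal: W = nRT ln(V₂/V₁) = P₁V₁ ln(V₂/V₁).
P₁V₁ = (179 kPa)(34.8 L) = 6229 J.
W = 6229 × ln(22/34.8) = 6229 × -0.4586
W_by_gas = -2857 J.

W ≈ -2860 J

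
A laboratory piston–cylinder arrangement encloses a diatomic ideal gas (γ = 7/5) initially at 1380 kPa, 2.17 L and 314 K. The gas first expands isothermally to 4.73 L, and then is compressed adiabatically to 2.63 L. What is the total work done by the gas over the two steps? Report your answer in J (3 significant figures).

W_total ≈ 352 J

Step 1 (isothermal): W = P₁V₁ ln(V₂/V₁) = (2995) ln(4.73/2.17) = 2333 J.
After step 1: P = 633.1 kPa, V = 4.73 L, T = 314 K.
Step 2 (adiabatic): W = (P₁V₁ − P₂V₂)/(γ−1) = (2995 − 3787)/0.4 = -1981 J.
W_total = 2333 − 1981 = 352.3 J.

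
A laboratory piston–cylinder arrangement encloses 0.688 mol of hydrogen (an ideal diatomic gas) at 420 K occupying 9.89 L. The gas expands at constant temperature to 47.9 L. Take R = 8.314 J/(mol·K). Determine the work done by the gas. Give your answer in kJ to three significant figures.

W ≈ 3.79 kJ

Isothermal: W = nRT ln(V₂/V₁).
W = (0.688)(8.314)(420) × ln(47.9/9.89)
  = 2402 × 1.578
W_by_gas = 3790 J.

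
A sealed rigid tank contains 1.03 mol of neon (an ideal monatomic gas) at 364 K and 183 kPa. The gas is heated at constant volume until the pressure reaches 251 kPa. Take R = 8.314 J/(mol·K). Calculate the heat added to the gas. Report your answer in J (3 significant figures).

Q ≈ 1740 J

Constant volume ⇒ W = 0, so Q = ΔU = nCᵥΔT with Cᵥ = 3R/2 = 12.47 J/(mol·K).
At constant V, T₂/T₁ = P₂/P₁ ⇒ ΔT = T₁(P₂/P₁ − 1) = 364·(251/183 − 1) = 135.3 K.
ΔU = (1.03)(12.47)(135.3) = 1737 J.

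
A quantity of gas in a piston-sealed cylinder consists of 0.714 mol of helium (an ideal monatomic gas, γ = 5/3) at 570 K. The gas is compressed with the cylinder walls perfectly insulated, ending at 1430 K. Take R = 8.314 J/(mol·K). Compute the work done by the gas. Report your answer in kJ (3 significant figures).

Adiabatic ⇒ Q = 0, so W_by = −ΔU = nCᵥ(T₁ − T₂).
Cᵥ = 3R/2 = 12.47 J/(mol·K).
W = (0.714)(12.47)(570 − 1430) = -7658 J.

W ≈ -7.66 kJ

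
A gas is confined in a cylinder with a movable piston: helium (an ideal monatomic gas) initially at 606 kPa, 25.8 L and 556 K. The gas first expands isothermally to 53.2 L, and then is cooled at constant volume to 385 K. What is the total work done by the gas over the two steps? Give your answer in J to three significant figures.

W_total ≈ 11300 J

Step 1 (isothermal): W = P₁V₁ ln(V₂/V₁) = (15635) ln(53.2/25.8) = 11315 J.
Step 2 (isochoric): W = 0 (constant volume).
W_total = 11315 + 0 = 11315 J.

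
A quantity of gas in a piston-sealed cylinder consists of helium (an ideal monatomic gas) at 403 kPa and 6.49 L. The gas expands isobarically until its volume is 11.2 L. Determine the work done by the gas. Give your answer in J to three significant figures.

Isobaric: W = P ΔV.
W = (403 kPa)(11.2 − 6.49 L) = (403)(4.71) = 1898 J.

W ≈ 1900 J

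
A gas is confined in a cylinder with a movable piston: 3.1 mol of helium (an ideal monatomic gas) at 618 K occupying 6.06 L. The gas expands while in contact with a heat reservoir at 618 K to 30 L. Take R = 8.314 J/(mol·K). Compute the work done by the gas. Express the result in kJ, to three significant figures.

Isothermal: W = nRT ln(V₂/V₁).
W = (3.1)(8.314)(618) × ln(30/6.06)
  = 15928 × 1.599
W_by_gas = 25477 J.

W ≈ 25.5 kJ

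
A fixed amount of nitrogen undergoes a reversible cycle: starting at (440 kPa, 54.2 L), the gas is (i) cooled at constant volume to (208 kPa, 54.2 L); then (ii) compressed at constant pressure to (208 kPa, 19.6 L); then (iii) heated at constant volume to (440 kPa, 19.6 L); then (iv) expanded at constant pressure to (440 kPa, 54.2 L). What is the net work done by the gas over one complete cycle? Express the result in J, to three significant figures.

Constant-volume legs do no work.
W(ii) = (208)(19.6 − 54.2) = -7197 J; W(iv) = (440)(54.2 − 19.6) = 15224 J.
W_net = -7197 + 15224 = 8027 J (the clockwise enclosed area).

W_net ≈ 8030 J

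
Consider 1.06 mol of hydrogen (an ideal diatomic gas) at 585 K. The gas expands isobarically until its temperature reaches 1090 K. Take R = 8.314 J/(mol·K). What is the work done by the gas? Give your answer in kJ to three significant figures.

Isobaric: W = P ΔV = nR ΔT.
W = (1.06)(8.314)(1090 − 585) = 4450 J.

W ≈ 4.45 kJ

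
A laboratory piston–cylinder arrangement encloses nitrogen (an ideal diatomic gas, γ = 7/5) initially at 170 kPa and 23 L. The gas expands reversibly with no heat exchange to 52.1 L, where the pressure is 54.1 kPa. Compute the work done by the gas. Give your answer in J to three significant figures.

Adiabatic: W = (P₁V₁ − P₂V₂)/(γ − 1) with γ = 7/5.
P₁V₁ = 3910 J, P₂V₂ = 2819 J.
W = (3910 − 2819) / 0.4 = 2728 J.

W ≈ 2730 J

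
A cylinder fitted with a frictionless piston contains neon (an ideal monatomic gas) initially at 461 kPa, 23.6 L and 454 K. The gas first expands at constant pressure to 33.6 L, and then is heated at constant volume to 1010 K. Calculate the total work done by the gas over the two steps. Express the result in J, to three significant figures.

Step 1 (isobaric): W = PΔV = (461 kPa)(33.6 − 23.6 L) = 4610 J.
Step 2 (isochoric): W = 0 (constant volume).
W_total = 4610 + 0 = 4610 J.

W_total ≈ 4610 J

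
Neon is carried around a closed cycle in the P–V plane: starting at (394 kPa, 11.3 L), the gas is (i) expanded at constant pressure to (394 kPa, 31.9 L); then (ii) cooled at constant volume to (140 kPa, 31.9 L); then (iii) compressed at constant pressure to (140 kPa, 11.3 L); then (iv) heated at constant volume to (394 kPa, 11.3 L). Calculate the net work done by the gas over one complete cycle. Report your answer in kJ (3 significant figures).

W_net ≈ 5.23 kJ

Constant-volume legs do no work.
W(i) = (394)(31.9 − 11.3) = 8116 J; W(iii) = (140)(11.3 − 31.9) = -2884 J.
W_net = 8116 − 2884 = 5232 J (the clockwise enclosed area).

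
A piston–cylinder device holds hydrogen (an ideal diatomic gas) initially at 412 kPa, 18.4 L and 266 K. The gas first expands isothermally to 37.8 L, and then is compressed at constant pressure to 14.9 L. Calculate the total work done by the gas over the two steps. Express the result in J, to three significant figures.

Step 1 (isothermal): W = P₁V₁ ln(V₂/V₁) = (7581) ln(37.8/18.4) = 5458 J.
After step 1: P = 200.6 kPa, V = 37.8 L, T = 266 K.
Step 2 (isobaric): W = PΔV = (200.6 kPa)(14.9 − 37.8 L) = -4593 J.
W_total = 5458 − 4593 = 865.3 J.

W_total ≈ 865 J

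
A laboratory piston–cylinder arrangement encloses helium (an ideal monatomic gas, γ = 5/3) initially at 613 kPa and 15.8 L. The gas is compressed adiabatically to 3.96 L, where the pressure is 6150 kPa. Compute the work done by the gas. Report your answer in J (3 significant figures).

Adiabatic: W = (P₁V₁ − P₂V₂)/(γ − 1) with γ = 5/3.
P₁V₁ = 9685 J, P₂V₂ = 24354 J.
W = (9685 − 24354) / 0.6667 = -22003 J.

W ≈ -22000 J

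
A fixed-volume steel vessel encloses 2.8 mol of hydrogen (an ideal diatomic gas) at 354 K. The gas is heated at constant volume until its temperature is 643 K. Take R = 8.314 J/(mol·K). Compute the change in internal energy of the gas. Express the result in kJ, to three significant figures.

Constant volume ⇒ W = 0, so Q = ΔU = nCᵥΔT with Cᵥ = 5R/2 = 20.79 J/(mol·K).
ΔU = (2.8)(20.79)(643 − 354) = 16819 J.

ΔU ≈ 16.8 kJ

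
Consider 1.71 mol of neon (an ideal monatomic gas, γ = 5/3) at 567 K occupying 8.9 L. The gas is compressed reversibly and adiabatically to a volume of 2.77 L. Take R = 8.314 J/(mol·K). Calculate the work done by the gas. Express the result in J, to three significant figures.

Adiabatic: TV^(γ−1) = const with γ = 5/3.
T₂ = T₁ (V₁/V₂)^(γ−1) = 567 × (8.9/2.77)^0.667 = 567 × 2.177 = 1235 K.
W_by = nCᵥ(T₁ − T₂) = (1.71)(12.47)(567 − 1235) = -14237 J.

W ≈ -14200 J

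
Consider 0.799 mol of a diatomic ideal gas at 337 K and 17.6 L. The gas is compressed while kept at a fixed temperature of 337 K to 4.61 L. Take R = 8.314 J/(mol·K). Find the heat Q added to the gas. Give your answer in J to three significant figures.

Isothermal ⇒ ΔU = 0, so Q = W = nRT ln(V₂/V₁).
Q = (0.799)(8.314)(337) ln(4.61/17.6) = 2239 × -1.34 = -2999 J.

Q ≈ -3000 J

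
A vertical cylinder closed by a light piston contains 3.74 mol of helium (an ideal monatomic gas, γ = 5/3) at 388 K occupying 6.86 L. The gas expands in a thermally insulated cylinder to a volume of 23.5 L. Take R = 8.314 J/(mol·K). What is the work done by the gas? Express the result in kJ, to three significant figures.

W ≈ 10.1 kJ

Adiabatic: TV^(γ−1) = const with γ = 5/3.
T₂ = T₁ (V₁/V₂)^(γ−1) = 388 × (6.86/23.5)^0.667 = 388 × 0.4401 = 170.7 K.
W_by = nCᵥ(T₁ − T₂) = (3.74)(12.47)(388 − 170.7) = 10133 J.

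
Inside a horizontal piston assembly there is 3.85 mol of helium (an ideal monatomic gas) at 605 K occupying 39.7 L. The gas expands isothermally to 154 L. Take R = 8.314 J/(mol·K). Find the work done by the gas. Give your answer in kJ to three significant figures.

Isothermal: W = nRT ln(V₂/V₁).
W = (3.85)(8.314)(605) × ln(154/39.7)
  = 19365 × 1.356
W_by_gas = 26252 J.

W ≈ 26.3 kJ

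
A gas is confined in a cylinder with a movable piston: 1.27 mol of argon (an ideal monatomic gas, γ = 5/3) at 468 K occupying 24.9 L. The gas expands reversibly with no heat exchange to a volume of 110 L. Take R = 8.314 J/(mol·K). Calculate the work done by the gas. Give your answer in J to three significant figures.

W ≈ 4660 J

Adiabatic: TV^(γ−1) = const with γ = 5/3.
T₂ = T₁ (V₁/V₂)^(γ−1) = 468 × (24.9/110)^0.667 = 468 × 0.3714 = 173.8 K.
W_by = nCᵥ(T₁ − T₂) = (1.27)(12.47)(468 − 173.8) = 4659 J.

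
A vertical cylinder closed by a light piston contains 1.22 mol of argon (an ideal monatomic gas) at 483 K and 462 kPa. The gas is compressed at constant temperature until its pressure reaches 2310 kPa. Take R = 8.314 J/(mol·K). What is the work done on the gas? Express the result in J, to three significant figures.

Isothermal process: W = nRT ln(V₂/V₁) = nRT ln(P₁/P₂).
W = (1.22)(8.314)(483) × ln(462/2310)
  = 4899 × ln(0.2) = 4899 × -1.609
W_by_gas = -7885 J; work on gas = −W_by = 7885 J.

W ≈ 7880 J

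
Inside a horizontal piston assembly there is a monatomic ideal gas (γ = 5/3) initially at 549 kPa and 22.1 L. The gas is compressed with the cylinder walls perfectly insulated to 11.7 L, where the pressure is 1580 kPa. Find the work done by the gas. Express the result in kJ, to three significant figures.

Adiabatic: W = (P₁V₁ − P₂V₂)/(γ − 1) with γ = 5/3.
P₁V₁ = 12133 J, P₂V₂ = 18486 J.
W = (12133 − 18486) / 0.6667 = -9530 J.

W ≈ -9.53 kJ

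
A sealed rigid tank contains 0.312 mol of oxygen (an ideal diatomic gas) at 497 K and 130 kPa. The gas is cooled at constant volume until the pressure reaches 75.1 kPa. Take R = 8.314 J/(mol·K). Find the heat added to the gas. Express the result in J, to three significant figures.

Constant volume ⇒ W = 0, so Q = ΔU = nCᵥΔT with Cᵥ = 5R/2 = 20.79 J/(mol·K).
At constant V, T₂/T₁ = P₂/P₁ ⇒ ΔT = T₁(P₂/P₁ − 1) = 497·(75.1/130 − 1) = -209.9 K.
ΔU = (0.312)(20.79)(-209.9) = -1361 J.

Q ≈ -1360 J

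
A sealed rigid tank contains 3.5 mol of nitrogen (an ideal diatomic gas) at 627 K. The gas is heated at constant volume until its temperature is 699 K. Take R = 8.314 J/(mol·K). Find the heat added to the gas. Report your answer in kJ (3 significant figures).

Q ≈ 5.24 kJ

Constant volume ⇒ W = 0, so Q = ΔU = nCᵥΔT with Cᵥ = 5R/2 = 20.79 J/(mol·K).
ΔU = (3.5)(20.79)(699 − 627) = 5238 J.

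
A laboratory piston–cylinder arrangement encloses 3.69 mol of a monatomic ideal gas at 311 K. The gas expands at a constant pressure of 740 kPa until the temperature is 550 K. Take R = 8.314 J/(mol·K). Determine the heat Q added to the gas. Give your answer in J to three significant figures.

Isobaric: W = nRΔT = (3.69)(8.314)(239) = 7332 J.
ΔU = nCᵥΔT with Cᵥ = 3R/2: ΔU = (3.69)(12.47)(239) = 10998 J.
Q = ΔU + W = 10998 + 7332 = 18330 J.

Q ≈ 18300 J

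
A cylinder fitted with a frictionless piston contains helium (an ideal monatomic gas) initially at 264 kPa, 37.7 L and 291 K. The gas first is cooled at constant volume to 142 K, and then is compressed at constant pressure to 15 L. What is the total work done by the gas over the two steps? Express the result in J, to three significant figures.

W_total ≈ -2920 J

Step 1 (isochoric): W = 0 (constant volume).
After step 1: P = 128.8 kPa (V unchanged).
Step 2 (isobaric): W = PΔV = (128.8 kPa)(15 − 37.7 L) = -2924 J.
W_total = 0 − 2924 = -2924 J.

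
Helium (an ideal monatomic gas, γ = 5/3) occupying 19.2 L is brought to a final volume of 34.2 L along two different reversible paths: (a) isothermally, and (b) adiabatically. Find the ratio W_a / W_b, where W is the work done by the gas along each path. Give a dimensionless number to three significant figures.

Path (a) isothermal: W = P₁V₁ ln(V₂/V₁) → W_a/(P₁V₁) = 0.5773.
Path (b) adiabatic: W = P₁V₁(1 − (V₁/V₂)^(γ−1))/(γ−1) → W_b/(P₁V₁) = 0.4792.
W_a / W_b = 0.5773 / 0.4792 = 1.205.

W_a / W_b ≈ 1.20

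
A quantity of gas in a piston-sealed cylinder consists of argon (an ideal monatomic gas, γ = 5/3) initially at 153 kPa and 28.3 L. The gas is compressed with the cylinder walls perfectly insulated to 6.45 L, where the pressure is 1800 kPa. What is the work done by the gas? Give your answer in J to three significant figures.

W ≈ -10900 J

Adiabatic: W = (P₁V₁ − P₂V₂)/(γ − 1) with γ = 5/3.
P₁V₁ = 4330 J, P₂V₂ = 11610 J.
W = (4330 − 11610) / 0.6667 = -10920 J.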